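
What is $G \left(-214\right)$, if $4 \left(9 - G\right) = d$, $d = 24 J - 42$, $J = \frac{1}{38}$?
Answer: $- \frac{78645}{19} \approx -4139.2$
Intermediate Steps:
$J = \frac{1}{38} \approx 0.026316$
$d = - \frac{786}{19}$ ($d = 24 \cdot \frac{1}{38} - 42 = \frac{12}{19} - 42 = - \frac{786}{19} \approx -41.368$)
$G = \frac{735}{38}$ ($G = 9 - - \frac{393}{38} = 9 + \frac{393}{38} = \frac{735}{38} \approx 19.342$)
$G \left(-214\right) = \frac{735}{38} \left(-214\right) = - \frac{78645}{19}$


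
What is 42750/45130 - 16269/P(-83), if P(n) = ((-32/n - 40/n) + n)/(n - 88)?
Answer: -61297015338/1809713 ≈ -33871.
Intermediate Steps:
P(n) = (n - 72/n)/(-88 + n) (P(n) = (-72/n + n)/(-88 + n) = (n - 72/n)/(-88 + n))
42750/45130 - 16269/P(-83) = 42750/45130 - 16269*(-83*(-88 - 83)/(-72 + (-83)**2)) = 42750*(1/45130) - 16269*14193/(-72 + 6889) = 4275/4513 - 16269/((-1/83*(-1/171)*6817)) = 4275/4513 - 16269/6817/14193 = 4275/4513 - 16269*14193/6817 = 4275/4513 - 13582701/401 = -61297015338/1809713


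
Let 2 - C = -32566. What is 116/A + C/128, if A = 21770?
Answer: 44313763/174160 ≈ 254.44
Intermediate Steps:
C = 32568 (C = 2 - 1*(-32566) = 2 + 32566 = 32568)
116/A + C/128 = 116/21770 + 32568/128 = 116*(1/21770) + 32568*(1/128) = 58/10885 + 4071/16 = 44313763/174160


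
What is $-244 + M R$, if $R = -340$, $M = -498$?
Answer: $169076$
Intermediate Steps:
$-244 + M R = -244 - -169320 = -244 + 169320 = 169076$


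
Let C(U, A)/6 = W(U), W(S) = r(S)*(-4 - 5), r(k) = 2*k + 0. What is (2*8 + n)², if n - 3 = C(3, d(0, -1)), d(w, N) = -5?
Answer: 93025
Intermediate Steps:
r(k) = 2*k
W(S) = -18*S (W(S) = (2*S)*(-4 - 5) = (2*S)*(-9) = -18*S)
C(U, A) = -108*U (C(U, A) = 6*(-18*U) = -108*U)
n = -321 (n = 3 - 108*3 = 3 - 324 = -321)
(2*8 + n)² = (2*8 - 321)² = (16 - 321)² = (-305)² = 93025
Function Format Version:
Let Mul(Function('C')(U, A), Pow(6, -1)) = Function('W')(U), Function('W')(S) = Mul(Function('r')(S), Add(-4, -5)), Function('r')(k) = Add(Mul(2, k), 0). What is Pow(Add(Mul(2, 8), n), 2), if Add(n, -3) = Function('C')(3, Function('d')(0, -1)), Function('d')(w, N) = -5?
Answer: 93025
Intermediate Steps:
Function('r')(k) = Mul(2, k)
Function('W')(S) = Mul(-18, S) (Function('W')(S) = Mul(Mul(2, S), Add(-4, -5)) = Mul(Mul(2, S), -9) = Mul(-18, S))
Function('C')(U, A) = Mul(-108, U) (Function('C')(U, A) = Mul(6, Mul(-18, U)) = Mul(-108, U))
n = -321 (n = Add(3, Mul(-108, 3)) = Add(3, -324) = -321)
Pow(Add(Mul(2, 8), n), 2) = Pow(Add(Mul(2, 8), -321), 2) = Pow(Add(16, -321), 2) = Pow(-305, 2) = 93025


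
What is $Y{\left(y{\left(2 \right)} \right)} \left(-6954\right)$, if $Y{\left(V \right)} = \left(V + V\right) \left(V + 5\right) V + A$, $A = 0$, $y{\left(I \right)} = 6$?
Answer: $-5507568$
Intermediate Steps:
$Y{\left(V \right)} = 2 V^{2} \left(5 + V\right)$ ($Y{\left(V \right)} = \left(V + V\right) \left(V + 5\right) V + 0 = 2 V \left(5 + V\right) V + 0 = 2 V^{2} \left(5 + V\right) + 0 = 2 V^{2} \left(5 + V\right)$)
$Y{\left(y{\left(2 \right)} \right)} \left(-6954\right) = 2 \cdot 6^{2} \left(5 + 6\right) \left(-6954\right) = 2 \cdot 36 \cdot 11 \left(-6954\right) = 792 \left(-6954\right) = -5507568$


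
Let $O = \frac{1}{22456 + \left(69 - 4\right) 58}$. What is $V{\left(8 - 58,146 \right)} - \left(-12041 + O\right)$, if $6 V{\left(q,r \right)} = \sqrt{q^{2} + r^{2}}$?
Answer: $\frac{315787265}{26226} + \frac{\sqrt{5954}}{3} \approx 12067.0$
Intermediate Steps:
$V{\left(q,r \right)} = \frac{\sqrt{q^{2} + r^{2}}}{6}$
$O = \frac{1}{26226}$ ($O = \frac{1}{22456 + 65 \cdot 58} = \frac{1}{22456 + 3770} = \frac{1}{26226} \approx 3.813 \cdot 10^{-5}$)
$V{\left(8 - 58,146 \right)} - \left(-12041 + O\right) = \frac{\sqrt{\left(8 - 58\right)^{2} + 146^{2}}}{6} + \left(12041 - \frac{1}{26226}\right) = \frac{\sqrt{\left(-50\right)^{2} + 21316}}{6} + \left(12041 - \frac{1}{26226}\right) = \frac{\sqrt{2500 + 21316}}{6} + \frac{315787265}{26226} = \frac{\sqrt{23816}}{6} + \frac{315787265}{26226} = \frac{2 \sqrt{5954}}{6} + \frac{315787265}{26226} = \frac{\sqrt{5954}}{3} + \frac{315787265}{26226} = \frac{315787265}{26226} + \frac{\sqrt{5954}}{3}$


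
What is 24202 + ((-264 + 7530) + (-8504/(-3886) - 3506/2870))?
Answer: 87741930481/2788205 ≈ 31469.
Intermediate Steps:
24202 + ((-264 + 7530) + (-8504/(-3886) - 3506/2870)) = 24202 + (7266 + (-8504*(-1/3886) - 3506*1/2870)) = 24202 + (7266 + (4252/1943 - 1753/1435)) = 24202 + (7266 + 2695541/2788205) = 24202 + 20261793071/2788205 = 87741930481/2788205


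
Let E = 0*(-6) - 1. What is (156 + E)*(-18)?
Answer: -2790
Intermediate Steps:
E = -1 (E = 0 - 1 = -1)
(156 + E)*(-18) = (156 - 1)*(-18) = 155*(-18) = -2790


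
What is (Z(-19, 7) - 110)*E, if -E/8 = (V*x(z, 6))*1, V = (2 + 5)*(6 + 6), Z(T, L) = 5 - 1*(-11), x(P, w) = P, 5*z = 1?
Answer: 63168/5 ≈ 12634.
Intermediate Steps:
z = ⅕ (z = (⅕)*1 = ⅕ ≈ 0.20000)
Z(T, L) = 16 (Z(T, L) = 5 + 11 = 16)
V = 84 (V = 7*12 = 84)
E = -672/5 (E = -8*84*(⅕) = -672/5 ≈ -134.40)
(Z(-19, 7) - 110)*E = (16 - 110)*(-672/5) = -94*(-672/5) = 63168/5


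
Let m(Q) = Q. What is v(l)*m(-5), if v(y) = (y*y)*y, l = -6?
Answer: 1080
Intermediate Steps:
v(y) = y³ (v(y) = y²*y = y³)
v(l)*m(-5) = (-6)³*(-5) = -216*(-5) = 1080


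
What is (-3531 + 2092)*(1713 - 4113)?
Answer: 3453600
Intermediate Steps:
(-3531 + 2092)*(1713 - 4113) = -1439*(-2400) = 3453600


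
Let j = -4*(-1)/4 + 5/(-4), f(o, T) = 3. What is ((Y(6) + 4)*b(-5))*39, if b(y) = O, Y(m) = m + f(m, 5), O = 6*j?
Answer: -1521/2 ≈ -760.50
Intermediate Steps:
j = -1/4 (j = 4*(1/4) + 5*(-1/4) = 1 - 5/4 = -1/4 ≈ -0.25000)
O = -3/2 (O = 6*(-1/4) = -3/2 ≈ -1.5000)
Y(m) = 3 + m (Y(m) = m + 3 = 3 + m)
b(y) = -3/2
((Y(6) + 4)*b(-5))*39 = (((3 + 6) + 4)*(-3/2))*39 = ((9 + 4)*(-3/2))*39 = (13*(-3/2))*39 = -39/2*39 = -1521/2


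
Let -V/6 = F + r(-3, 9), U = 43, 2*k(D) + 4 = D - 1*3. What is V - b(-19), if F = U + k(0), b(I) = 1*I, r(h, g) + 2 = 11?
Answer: -272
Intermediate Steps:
k(D) = -7/2 + D/2 (k(D) = -2 + (D - 1*3)/2 = -2 + (D - 3)/2 = -2 + (-3 + D)/2 = -2 + (-3/2 + D/2) = -7/2 + D/2)
r(h, g) = 9 (r(h, g) = -2 + 11 = 9)
b(I) = I
F = 79/2 (F = 43 + (-7/2 + (½)*0) = 43 + (-7/2 + 0) = 43 - 7/2 = 79/2 ≈ 39.500)
V = -291 (V = -6*(79/2 + 9) = -6*97/2 = -291)
V - b(-19) = -291 - 1*(-19) = -291 + 19 = -272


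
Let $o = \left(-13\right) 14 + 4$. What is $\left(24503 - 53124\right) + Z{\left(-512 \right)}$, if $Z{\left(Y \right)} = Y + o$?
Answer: $-29311$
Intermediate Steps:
$o = -178$ ($o = -182 + 4 = -178$)
$Z{\left(Y \right)} = -178 + Y$ ($Z{\left(Y \right)} = Y - 178 = -178 + Y$)
$\left(24503 - 53124\right) + Z{\left(-512 \right)} = \left(24503 - 53124\right) - 690 = -28621 - 690 = -29311$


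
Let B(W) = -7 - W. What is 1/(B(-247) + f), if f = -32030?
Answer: -1/31790 ≈ -3.1456e-5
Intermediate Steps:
1/(B(-247) + f) = 1/((-7 - 1*(-247)) - 32030) = 1/((-7 + 247) - 32030) = 1/(240 - 32030) = 1/(-31790) = -1/31790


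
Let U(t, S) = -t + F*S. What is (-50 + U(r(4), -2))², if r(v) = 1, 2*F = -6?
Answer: 2025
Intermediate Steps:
F = -3 (F = (½)*(-6) = -3)
U(t, S) = -t - 3*S
(-50 + U(r(4), -2))² = (-50 + (-1*1 - 3*(-2)))² = (-50 + (-1 + 6))² = (-50 + 5)² = (-45)² = 2025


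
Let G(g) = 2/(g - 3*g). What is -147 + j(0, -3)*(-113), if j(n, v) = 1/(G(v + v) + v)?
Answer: -1821/17 ≈ -107.12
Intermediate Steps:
G(g) = -1/g (G(g) = 2/((-2*g)) = 2*(-1/(2*g)) = -1/g)
j(n, v) = 1/(v - 1/(2*v)) (j(n, v) = 1/(-1/(v + v) + v) = 1/(-1/(2*v) + v) = 1/(v - 1/(2*v)))
-147 + j(0, -3)*(-113) = -147 + (2*(-3)/(-1 + 2*(-3)²))*(-113) = -147 + (2*(-3)/(-1 + 2*9))*(-113) = -147 + (2*(-3)/(-1 + 18))*(-113) = -147 + (2*(-3)/17)*(-113) = -147 + (2*(-3)*(1/17))*(-113) = -147 - 6/17*(-113) = -147 + 678/17 = -1821/17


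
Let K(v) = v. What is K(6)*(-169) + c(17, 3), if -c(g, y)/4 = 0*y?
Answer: -1014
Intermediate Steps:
c(g, y) = 0 (c(g, y) = -0*y = -4*0 = 0)
K(6)*(-169) + c(17, 3) = 6*(-169) + 0 = -1014 + 0 = -1014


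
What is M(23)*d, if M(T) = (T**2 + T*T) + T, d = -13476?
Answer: -14567556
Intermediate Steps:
M(T) = T + 2*T**2 (M(T) = (T**2 + T**2) + T = 2*T**2 + T = T + 2*T**2)
M(23)*d = (23*(1 + 2*23))*(-13476) = (23*(1 + 46))*(-13476) = (23*47)*(-13476) = 1081*(-13476) = -14567556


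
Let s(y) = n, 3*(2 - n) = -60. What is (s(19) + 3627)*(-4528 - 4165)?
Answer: -31720757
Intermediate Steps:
n = 22 (n = 2 - ⅓*(-60) = 2 + 20 = 22)
s(y) = 22
(s(19) + 3627)*(-4528 - 4165) = (22 + 3627)*(-4528 - 4165) = 3649*(-8693) = -31720757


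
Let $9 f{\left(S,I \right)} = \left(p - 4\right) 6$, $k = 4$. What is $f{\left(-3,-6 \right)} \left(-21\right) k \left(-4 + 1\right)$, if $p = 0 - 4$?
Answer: $-1344$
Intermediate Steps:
$p = -4$
$f{\left(S,I \right)} = - \frac{16}{3}$ ($f{\left(S,I \right)} = \frac{\left(-4 - 4\right) 6}{9} = \frac{\left(-8\right) 6}{9} = \frac{1}{9} \left(-48\right) = - \frac{16}{3}$)
$f{\left(-3,-6 \right)} \left(-21\right) k \left(-4 + 1\right) = \left(- \frac{16}{3}\right) \left(-21\right) 4 \left(-4 + 1\right) = 112 \cdot 4 \left(-3\right) = 112 \left(-12\right) = -1344$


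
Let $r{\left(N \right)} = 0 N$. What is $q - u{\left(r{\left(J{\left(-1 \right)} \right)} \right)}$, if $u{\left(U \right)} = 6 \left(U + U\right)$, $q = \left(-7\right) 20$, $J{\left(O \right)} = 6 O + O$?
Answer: $-140$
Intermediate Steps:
$J{\left(O \right)} = 7 O$
$r{\left(N \right)} = 0$
$q = -140$
$u{\left(U \right)} = 12 U$ ($u{\left(U \right)} = 6 \cdot 2 U = 12 U$)
$q - u{\left(r{\left(J{\left(-1 \right)} \right)} \right)} = -140 - 12 \cdot 0 = -140 - 0 = -140 + 0 = -140$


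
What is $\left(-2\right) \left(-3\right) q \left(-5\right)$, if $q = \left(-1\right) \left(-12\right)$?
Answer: $-360$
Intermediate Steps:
$q = 12$
$\left(-2\right) \left(-3\right) q \left(-5\right) = \left(-2\right) \left(-3\right) 12 \left(-5\right) = 6 \cdot 12 \left(-5\right) = 72 \left(-5\right) = -360$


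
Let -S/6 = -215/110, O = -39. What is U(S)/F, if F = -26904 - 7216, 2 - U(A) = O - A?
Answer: -29/18766 ≈ -0.0015453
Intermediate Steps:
S = 129/11 (S = -(-1290)/110 = -6*(-43/22) = 129/11 ≈ 11.727)
U(A) = 41 + A (U(A) = 2 - (-39 - A) = 2 + (39 + A) = 41 + A)
F = -34120
U(S)/F = (41 + 129/11)/(-34120) = (580/11)*(-1/34120) = -29/18766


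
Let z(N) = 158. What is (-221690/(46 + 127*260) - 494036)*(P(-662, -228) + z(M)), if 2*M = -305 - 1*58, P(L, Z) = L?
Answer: 457408449848/1837 ≈ 2.4900e+8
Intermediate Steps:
M = -363/2 (M = (-305 - 1*58)/2 = (-305 - 58)/2 = (1/2)*(-363) = -363/2 ≈ -181.50)
(-221690/(46 + 127*260) - 494036)*(P(-662, -228) + z(M)) = (-221690/(46 + 127*260) - 494036)*(-662 + 158) = (-221690/(46 + 33020) - 494036)*(-504) = (-221690/33066 - 494036)*(-504) = (-221690*1/33066 - 494036)*(-504) = (-110845/16533 - 494036)*(-504) = -8168008033/16533*(-504) = 457408449848/1837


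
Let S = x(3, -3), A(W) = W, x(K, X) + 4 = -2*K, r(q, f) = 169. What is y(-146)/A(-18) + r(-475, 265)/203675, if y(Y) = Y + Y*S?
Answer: -14868106/203675 ≈ -72.999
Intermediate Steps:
x(K, X) = -4 - 2*K
S = -10 (S = -4 - 2*3 = -4 - 6 = -10)
y(Y) = -9*Y (y(Y) = Y + Y*(-10) = Y - 10*Y = -9*Y)
y(-146)/A(-18) + r(-475, 265)/203675 = -9*(-146)/(-18) + 169/203675 = 1314*(-1/18) + 169*(1/203675) = -73 + 169/203675 = -14868106/203675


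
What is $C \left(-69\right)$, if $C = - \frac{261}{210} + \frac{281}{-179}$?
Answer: $\frac{2431767}{12530} \approx 194.08$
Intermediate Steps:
$C = - \frac{35243}{12530}$ ($C = \left(-261\right) \frac{1}{210} + 281 \left(- \frac{1}{179}\right) = - \frac{87}{70} - \frac{281}{179} = - \frac{35243}{12530} \approx -2.8127$)
$C \left(-69\right) = \left(- \frac{35243}{12530}\right) \left(-69\right) = \frac{2431767}{12530}$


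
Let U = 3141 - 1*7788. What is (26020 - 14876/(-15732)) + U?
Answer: 84063728/3933 ≈ 21374.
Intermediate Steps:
U = -4647 (U = 3141 - 7788 = -4647)
(26020 - 14876/(-15732)) + U = (26020 - 14876/(-15732)) - 4647 = (26020 - 14876*(-1/15732)) - 4647 = (26020 + 3719/3933) - 4647 = 102340379/3933 - 4647 = 84063728/3933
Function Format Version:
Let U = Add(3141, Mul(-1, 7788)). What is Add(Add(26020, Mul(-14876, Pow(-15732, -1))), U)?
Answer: Rational(84063728, 3933) ≈ 21374.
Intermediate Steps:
U = -4647 (U = Add(3141, -7788) = -4647)
Add(Add(26020, Mul(-14876, Pow(-15732, -1))), U) = Add(Add(26020, Mul(-14876, Pow(-15732, -1))), -4647) = Add(Add(26020, Mul(-14876, Rational(-1, 15732))), -4647) = Add(Add(26020, Rational(3719, 3933)), -4647) = Add(Rational(102340379, 3933), -4647) = Rational(84063728, 3933)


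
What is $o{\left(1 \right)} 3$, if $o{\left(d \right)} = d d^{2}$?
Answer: $3$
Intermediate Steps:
$o{\left(d \right)} = d^{3}$
$o{\left(1 \right)} 3 = 1^{3} \cdot 3 = 1 \cdot 3 = 3$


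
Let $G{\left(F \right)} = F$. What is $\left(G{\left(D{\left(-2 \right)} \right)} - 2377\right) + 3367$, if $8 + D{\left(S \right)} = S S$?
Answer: $986$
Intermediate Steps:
$D{\left(S \right)} = -8 + S^{2}$ ($D{\left(S \right)} = -8 + S S = -8 + S^{2}$)
$\left(G{\left(D{\left(-2 \right)} \right)} - 2377\right) + 3367 = \left(\left(-8 + \left(-2\right)^{2}\right) - 2377\right) + 3367 = \left(\left(-8 + 4\right) - 2377\right) + 3367 = \left(-4 - 2377\right) + 3367 = -2381 + 3367 = 986$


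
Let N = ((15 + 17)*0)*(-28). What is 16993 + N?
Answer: 16993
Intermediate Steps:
N = 0 (N = (32*0)*(-28) = 0*(-28) = 0)
16993 + N = 16993 + 0 = 16993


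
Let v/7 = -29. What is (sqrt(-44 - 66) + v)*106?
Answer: -21518 + 106*I*sqrt(110) ≈ -21518.0 + 1111.7*I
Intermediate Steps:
v = -203 (v = 7*(-29) = -203)
(sqrt(-44 - 66) + v)*106 = (sqrt(-44 - 66) - 203)*106 = (sqrt(-110) - 203)*106 = (I*sqrt(110) - 203)*106 = (-203 + I*sqrt(110))*106 = -21518 + 106*I*sqrt(110)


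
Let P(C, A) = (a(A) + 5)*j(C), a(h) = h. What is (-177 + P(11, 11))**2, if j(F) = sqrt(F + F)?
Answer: 36961 - 5664*sqrt(22) ≈ 10394.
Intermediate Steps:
j(F) = sqrt(2)*sqrt(F) (j(F) = sqrt(2*F) = sqrt(2)*sqrt(F))
P(C, A) = sqrt(2)*sqrt(C)*(5 + A) (P(C, A) = (A + 5)*(sqrt(2)*sqrt(C)) = (5 + A)*(sqrt(2)*sqrt(C)) = sqrt(2)*sqrt(C)*(5 + A))
(-177 + P(11, 11))**2 = (-177 + sqrt(2)*sqrt(11)*(5 + 11))**2 = (-177 + sqrt(2)*sqrt(11)*16)**2 = (-177 + 16*sqrt(22))**2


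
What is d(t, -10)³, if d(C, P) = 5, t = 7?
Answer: 125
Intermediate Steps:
d(t, -10)³ = 5³ = 125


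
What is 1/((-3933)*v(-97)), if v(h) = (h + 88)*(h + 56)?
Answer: -1/1451277 ≈ -6.8905e-7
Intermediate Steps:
v(h) = (56 + h)*(88 + h) (v(h) = (88 + h)*(56 + h) = (56 + h)*(88 + h))
1/((-3933)*v(-97)) = 1/((-3933)*(4928 + (-97)² + 144*(-97))) = -1/(3933*(4928 + 9409 - 13968)) = -1/3933/369 = -1/3933*1/369 = -1/1451277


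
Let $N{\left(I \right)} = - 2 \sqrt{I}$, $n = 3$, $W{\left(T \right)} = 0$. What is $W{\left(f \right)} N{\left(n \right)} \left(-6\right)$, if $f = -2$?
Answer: $0$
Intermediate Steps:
$W{\left(f \right)} N{\left(n \right)} \left(-6\right) = 0 \left(- 2 \sqrt{3}\right) \left(-6\right) = 0 \left(-6\right) = 0$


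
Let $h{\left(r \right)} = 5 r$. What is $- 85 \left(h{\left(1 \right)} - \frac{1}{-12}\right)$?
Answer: $- \frac{5185}{12} \approx -432.08$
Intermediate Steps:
$- 85 \left(h{\left(1 \right)} - \frac{1}{-12}\right) = - 85 \left(5 \cdot 1 - \frac{1}{-12}\right) = - 85 \left(5 - - \frac{1}{12}\right) = - 85 \left(5 + \frac{1}{12}\right) = \left(-85\right) \frac{61}{12} = - \frac{5185}{12}$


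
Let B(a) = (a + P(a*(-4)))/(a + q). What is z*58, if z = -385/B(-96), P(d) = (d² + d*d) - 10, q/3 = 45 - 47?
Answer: 1138830/147403 ≈ 7.7260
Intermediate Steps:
q = -6 (q = 3*(45 - 47) = 3*(-2) = -6)
P(d) = -10 + 2*d² (P(d) = (d² + d²) - 10 = 2*d² - 10 = -10 + 2*d²)
B(a) = (-10 + a + 32*a²)/(-6 + a) (B(a) = (a + (-10 + 2*(a*(-4))²))/(a - 6) = (a + (-10 + 2*(-4*a)²))/(-6 + a) = (a + (-10 + 2*(16*a²)))/(-6 + a) = (a + (-10 + 32*a²))/(-6 + a) = (-10 + a + 32*a²)/(-6 + a))
z = 19635/147403 (z = -385*(-6 - 96)/(-10 - 96 + 32*(-96)²) = -385*(-102/(-10 - 96 + 32*9216)) = -385*(-102/(-10 - 96 + 294912)) = -385/((-1/102*294806)) = -385/(-147403/51) = -385*(-51/147403) = 19635/147403 ≈ 0.13321)
z*58 = (19635/147403)*58 = 1138830/147403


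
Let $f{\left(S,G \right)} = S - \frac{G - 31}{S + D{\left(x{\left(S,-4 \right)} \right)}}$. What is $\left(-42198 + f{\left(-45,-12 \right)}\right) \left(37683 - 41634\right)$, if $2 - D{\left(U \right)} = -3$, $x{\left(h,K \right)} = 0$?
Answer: $\frac{6676253613}{40} \approx 1.6691 \cdot 10^{8}$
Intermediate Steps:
$D{\left(U \right)} = 5$ ($D{\left(U \right)} = 2 - -3 = 2 + 3 = 5$)
$f{\left(S,G \right)} = S - \frac{-31 + G}{5 + S}$ ($f{\left(S,G \right)} = S - \frac{G - 31}{S + 5} = S - \frac{-31 + G}{5 + S}$)
$\left(-42198 + f{\left(-45,-12 \right)}\right) \left(37683 - 41634\right) = \left(-42198 + \frac{31 + \left(-45\right)^{2} - -12 + 5 \left(-45\right)}{5 - 45}\right) \left(37683 - 41634\right) = \left(-42198 + \frac{31 + 2025 + 12 - 225}{-40}\right) \left(-3951\right) = \left(-42198 - \frac{1843}{40}\right) \left(-3951\right) = \left(- \frac{1689763}{40}\right) \left(-3951\right) = \frac{6676253613}{40}$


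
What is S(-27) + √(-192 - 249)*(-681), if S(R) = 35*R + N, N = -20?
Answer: -965 - 14301*I ≈ -965.0 - 14301.0*I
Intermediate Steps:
S(R) = -20 + 35*R (S(R) = 35*R - 20 = -20 + 35*R)
S(-27) + √(-192 - 249)*(-681) = (-20 + 35*(-27)) + √(-192 - 249)*(-681) = (-20 - 945) + √(-441)*(-681) = -965 + (21*I)*(-681) = -965 - 14301*I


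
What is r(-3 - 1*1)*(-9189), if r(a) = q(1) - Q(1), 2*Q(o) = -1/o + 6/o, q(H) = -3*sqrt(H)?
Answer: 101079/2 ≈ 50540.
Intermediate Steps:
Q(o) = 5/(2*o) (Q(o) = (-1/o + 6/o)/2 = (5/o)/2 = 5/(2*o))
r(a) = -11/2 (r(a) = -3*sqrt(1) - 5/(2*1) = -3*1 - 5/2 = -3 - 1*5/2 = -3 - 5/2 = -11/2)
r(-3 - 1*1)*(-9189) = -11/2*(-9189) = 101079/2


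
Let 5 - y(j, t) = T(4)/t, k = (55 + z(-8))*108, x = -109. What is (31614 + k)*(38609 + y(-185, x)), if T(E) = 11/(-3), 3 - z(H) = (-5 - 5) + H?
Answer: 167607705158/109 ≈ 1.5377e+9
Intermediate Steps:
z(H) = 13 - H (z(H) = 3 - ((-5 - 5) + H) = 3 - (-10 + H) = 3 + (10 - H) = 13 - H)
T(E) = -11/3 (T(E) = 11*(-1/3) = -11/3)
k = 8208 (k = (55 + (13 - 1*(-8)))*108 = (55 + (13 + 8))*108 = (55 + 21)*108 = 76*108 = 8208)
y(j, t) = 5 + 11/(3*t) (y(j, t) = 5 - (-11)/(3*t) = 5 + 11/(3*t))
(31614 + k)*(38609 + y(-185, x)) = (31614 + 8208)*(38609 + (5 + (11/3)/(-109))) = 39822*(38609 + (5 + (11/3)*(-1/109))) = 39822*(38609 + (5 - 11/327)) = 39822*(38609 + 1624/327) = 39822*(12626767/327) = 167607705158/109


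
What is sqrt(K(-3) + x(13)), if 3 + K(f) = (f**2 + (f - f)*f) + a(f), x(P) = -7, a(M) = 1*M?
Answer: 2*I ≈ 2.0*I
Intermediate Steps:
a(M) = M
K(f) = -3 + f + f**2 (K(f) = -3 + ((f**2 + (f - f)*f) + f) = -3 + ((f**2 + 0*f) + f) = -3 + ((f**2 + 0) + f) = -3 + (f**2 + f) = -3 + (f + f**2) = -3 + f + f**2)
sqrt(K(-3) + x(13)) = sqrt((-3 - 3 + (-3)**2) - 7) = sqrt((-3 - 3 + 9) - 7) = sqrt(3 - 7) = sqrt(-4) = 2*I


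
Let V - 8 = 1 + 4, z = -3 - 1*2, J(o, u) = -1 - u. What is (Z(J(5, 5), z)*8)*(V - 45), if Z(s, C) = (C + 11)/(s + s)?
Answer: 128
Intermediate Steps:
z = -5 (z = -3 - 2 = -5)
Z(s, C) = (11 + C)/(2*s) (Z(s, C) = (11 + C)/((2*s)) = (11 + C)*(1/(2*s)) = (11 + C)/(2*s))
V = 13 (V = 8 + (1 + 4) = 8 + 5 = 13)
(Z(J(5, 5), z)*8)*(V - 45) = (((11 - 5)/(2*(-1 - 1*5)))*8)*(13 - 45) = (((½)*6/(-1 - 5))*8)*(-32) = (((½)*6/(-6))*8)*(-32) = (((½)*(-⅙)*6)*8)*(-32) = -½*8*(-32) = -4*(-32) = 128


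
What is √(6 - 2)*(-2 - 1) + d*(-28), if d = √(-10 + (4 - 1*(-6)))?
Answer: -6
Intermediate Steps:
d = 0 (d = √(-10 + (4 + 6)) = √(-10 + 10) = √0 = 0)
√(6 - 2)*(-2 - 1) + d*(-28) = √(6 - 2)*(-2 - 1) + 0*(-28) = √4*(-3) + 0 = 2*(-3) + 0 = -6 + 0 = -6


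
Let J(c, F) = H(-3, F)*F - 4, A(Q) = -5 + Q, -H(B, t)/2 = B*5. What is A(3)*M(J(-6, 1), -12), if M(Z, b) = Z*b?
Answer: 624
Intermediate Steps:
H(B, t) = -10*B (H(B, t) = -2*B*5 = -10*B)
J(c, F) = -4 + 30*F (J(c, F) = (-10*(-3))*F - 4 = 30*F - 4 = -4 + 30*F)
A(3)*M(J(-6, 1), -12) = (-5 + 3)*((-4 + 30*1)*(-12)) = -2*(-4 + 30)*(-12) = -52*(-12) = -2*(-312) = 624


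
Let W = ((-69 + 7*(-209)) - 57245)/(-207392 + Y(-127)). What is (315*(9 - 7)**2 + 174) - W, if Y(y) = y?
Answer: 297523469/207519 ≈ 1433.7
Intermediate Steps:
W = 58777/207519 (W = ((-69 + 7*(-209)) - 57245)/(-207392 - 127) = ((-69 - 1463) - 57245)/(-207519) = (-1532 - 57245)*(-1/207519) = -58777*(-1/207519) = 58777/207519 ≈ 0.28324)
(315*(9 - 7)**2 + 174) - W = (315*(9 - 7)**2 + 174) - 1*58777/207519 = (315*2**2 + 174) - 58777/207519 = (315*4 + 174) - 58777/207519 = (1260 + 174) - 58777/207519 = 1434 - 58777/207519 = 297523469/207519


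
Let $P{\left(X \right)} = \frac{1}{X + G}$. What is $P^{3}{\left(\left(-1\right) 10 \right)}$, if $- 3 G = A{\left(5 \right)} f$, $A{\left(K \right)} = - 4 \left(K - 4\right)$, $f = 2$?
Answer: $- \frac{27}{10648} \approx -0.0025357$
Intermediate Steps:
$A{\left(K \right)} = 16 - 4 K$ ($A{\left(K \right)} = - 4 \left(-4 + K\right) = 16 - 4 K$)
$G = \frac{8}{3}$ ($G = - \frac{\left(16 - 20\right) 2}{3} = - \frac{\left(-4\right) 2}{3} = \left(- \frac{1}{3}\right) \left(-8\right) = \frac{8}{3} \approx 2.6667$)
$P{\left(X \right)} = \frac{1}{\frac{8}{3} + X}$ ($P{\left(X \right)} = \frac{1}{X + \frac{8}{3}} = \frac{1}{\frac{8}{3} + X}$)
$P^{3}{\left(\left(-1\right) 10 \right)} = \left(\frac{3}{8 + 3 \left(\left(-1\right) 10\right)}\right)^{3} = \left(\frac{3}{8 + 3 \left(-10\right)}\right)^{3} = \left(\frac{3}{8 - 30}\right)^{3} = \left(\frac{3}{-22}\right)^{3} = \left(3 \left(- \frac{1}{22}\right)\right)^{3} = \left(- \frac{3}{22}\right)^{3} = - \frac{27}{10648}$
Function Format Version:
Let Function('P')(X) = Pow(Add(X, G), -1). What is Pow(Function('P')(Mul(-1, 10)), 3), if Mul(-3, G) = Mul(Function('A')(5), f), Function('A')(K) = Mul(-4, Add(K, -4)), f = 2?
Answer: Rational(-27, 10648) ≈ -0.0025357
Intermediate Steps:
Function('A')(K) = Add(16, Mul(-4, K)) (Function('A')(K) = Mul(-4, Add(-4, K)) = Add(16, Mul(-4, K)))
G = Rational(8, 3) (G = Mul(Rational(-1, 3), Mul(Add(16, Mul(-4, 5)), 2)) = Mul(Rational(-1, 3), Mul(Add(16, -20), 2)) = Mul(Rational(-1, 3), Mul(-4, 2)) = Mul(Rational(-1, 3), -8) = Rational(8, 3) ≈ 2.6667)
Function('P')(X) = Pow(Add(Rational(8, 3), X), -1) (Function('P')(X) = Pow(Add(X, Rational(8, 3)), -1) = Pow(Add(Rational(8, 3), X), -1))
Pow(Function('P')(Mul(-1, 10)), 3) = Pow(Mul(3, Pow(Add(8, Mul(3, Mul(-1, 10))), -1)), 3) = Pow(Mul(3, Pow(Add(8, Mul(3, -10)), -1)), 3) = Pow(Mul(3, Pow(Add(8, -30), -1)), 3) = Pow(Mul(3, Pow(-22, -1)), 3) = Pow(Mul(3, Rational(-1, 22)), 3) = Pow(Rational(-3, 22), 3) = Rational(-27, 10648)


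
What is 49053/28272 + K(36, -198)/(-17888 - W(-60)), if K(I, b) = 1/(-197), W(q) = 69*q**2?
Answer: 26804775055/15449097752 ≈ 1.7350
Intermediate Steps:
K(I, b) = -1/197
49053/28272 + K(36, -198)/(-17888 - W(-60)) = 49053/28272 - 1/(197*(-17888 - 69*(-60)**2)) = 49053*(1/28272) - 1/(197*(-17888 - 69*3600)) = 16351/9424 - 1/(197*(-17888 - 1*248400)) = 16351/9424 - 1/(197*(-17888 - 248400)) = 16351/9424 - 1/197/(-266288) = 16351/9424 - 1/197*(-1/266288) = 16351/9424 + 1/52458736 = 26804775055/15449097752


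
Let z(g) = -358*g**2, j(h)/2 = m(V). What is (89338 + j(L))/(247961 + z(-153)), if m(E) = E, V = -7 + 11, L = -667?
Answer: -89346/8132461 ≈ -0.010986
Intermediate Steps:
V = 4
j(h) = 8 (j(h) = 2*4 = 8)
(89338 + j(L))/(247961 + z(-153)) = (89338 + 8)/(247961 - 358*(-153)**2) = 89346/(247961 - 358*23409) = 89346/(247961 - 8380422) = 89346/(-8132461) = 89346*(-1/8132461) = -89346/8132461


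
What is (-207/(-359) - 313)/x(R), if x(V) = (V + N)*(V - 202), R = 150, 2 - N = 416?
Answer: -3505/154011 ≈ -0.022758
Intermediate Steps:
N = -414 (N = 2 - 1*416 = 2 - 416 = -414)
x(V) = (-414 + V)*(-202 + V) (x(V) = (V - 414)*(V - 202) = (-414 + V)*(-202 + V))
(-207/(-359) - 313)/x(R) = (-207/(-359) - 313)/(83628 + 150**2 - 616*150) = (-1/359*(-207) - 313)/(83628 + 22500 - 92400) = (207/359 - 313)/13728 = -112160/359*1/13728 = -3505/154011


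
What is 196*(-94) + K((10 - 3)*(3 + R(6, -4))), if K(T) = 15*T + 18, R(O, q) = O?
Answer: -17461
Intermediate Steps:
K(T) = 18 + 15*T
196*(-94) + K((10 - 3)*(3 + R(6, -4))) = 196*(-94) + (18 + 15*((10 - 3)*(3 + 6))) = -18424 + (18 + 15*(7*9)) = -18424 + (18 + 15*63) = -18424 + (18 + 945) = -18424 + 963 = -17461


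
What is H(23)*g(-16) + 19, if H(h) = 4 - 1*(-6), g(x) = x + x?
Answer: -301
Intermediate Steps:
g(x) = 2*x
H(h) = 10 (H(h) = 4 + 6 = 10)
H(23)*g(-16) + 19 = 10*(2*(-16)) + 19 = 10*(-32) + 19 = -320 + 19 = -301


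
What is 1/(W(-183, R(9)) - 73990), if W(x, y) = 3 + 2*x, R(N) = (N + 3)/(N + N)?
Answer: -1/74353 ≈ -1.3449e-5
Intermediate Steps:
R(N) = (3 + N)/(2*N) (R(N) = (3 + N)/((2*N)) = (3 + N)*(1/(2*N)) = (3 + N)/(2*N))
1/(W(-183, R(9)) - 73990) = 1/((3 + 2*(-183)) - 73990) = 1/((3 - 366) - 73990) = 1/(-363 - 73990) = 1/(-74353) = -1/74353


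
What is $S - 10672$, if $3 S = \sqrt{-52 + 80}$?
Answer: $-10672 + \frac{2 \sqrt{7}}{3} \approx -10670.0$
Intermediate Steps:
$S = \frac{2 \sqrt{7}}{3}$ ($S = \frac{\sqrt{-52 + 80}}{3} = \frac{\sqrt{28}}{3} = \frac{2 \sqrt{7}}{3} \approx 1.7638$)
$S - 10672 = \frac{2 \sqrt{7}}{3} - 10672 = -10672 + \frac{2 \sqrt{7}}{3}$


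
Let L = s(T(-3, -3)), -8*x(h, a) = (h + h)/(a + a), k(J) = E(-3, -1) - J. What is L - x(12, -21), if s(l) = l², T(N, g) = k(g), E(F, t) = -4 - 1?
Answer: 55/14 ≈ 3.9286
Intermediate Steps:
E(F, t) = -5
k(J) = -5 - J
x(h, a) = -h/(8*a) (x(h, a) = -(h + h)/(8*(a + a)) = -2*h/(8*(2*a)) = -2*h*1/(2*a)/8 = -h/(8*a))
T(N, g) = -5 - g
L = 4 (L = (-5 - 1*(-3))² = (-5 + 3)² = (-2)² = 4)
L - x(12, -21) = 4 - (-1)*12/(8*(-21)) = 4 - (-1)*12*(-1)/(8*21) = 4 - 1*1/14 = 4 - 1/14 = 55/14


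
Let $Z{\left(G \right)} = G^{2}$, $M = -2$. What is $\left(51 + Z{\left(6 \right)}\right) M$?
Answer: $-174$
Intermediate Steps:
$\left(51 + Z{\left(6 \right)}\right) M = \left(51 + 6^{2}\right) \left(-2\right) = \left(51 + 36\right) \left(-2\right) = 87 \left(-2\right) = -174$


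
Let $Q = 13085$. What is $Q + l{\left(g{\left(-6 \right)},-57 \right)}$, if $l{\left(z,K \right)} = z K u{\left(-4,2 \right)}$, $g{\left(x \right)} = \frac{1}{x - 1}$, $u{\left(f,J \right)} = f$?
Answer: $\frac{91367}{7} \approx 13052.0$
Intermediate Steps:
$g{\left(x \right)} = \frac{1}{-1 + x}$
$l{\left(z,K \right)} = - 4 K z$ ($l{\left(z,K \right)} = z K \left(-4\right) = K z \left(-4\right) = - 4 K z$)
$Q + l{\left(g{\left(-6 \right)},-57 \right)} = 13085 - - \frac{228}{-1 - 6} = 13085 - - \frac{228}{-7} = 13085 - \left(-228\right) \left(- \frac{1}{7}\right) = 13085 - \frac{228}{7} = \frac{91367}{7}$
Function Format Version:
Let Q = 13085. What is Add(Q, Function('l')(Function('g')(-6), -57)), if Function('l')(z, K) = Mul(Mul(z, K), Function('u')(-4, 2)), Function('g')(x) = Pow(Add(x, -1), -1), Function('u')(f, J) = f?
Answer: Rational(91367, 7) ≈ 13052.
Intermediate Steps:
Function('g')(x) = Pow(Add(-1, x), -1)
Function('l')(z, K) = Mul(-4, K, z) (Function('l')(z, K) = Mul(Mul(z, K), -4) = Mul(Mul(K, z), -4) = Mul(-4, K, z))
Add(Q, Function('l')(Function('g')(-6), -57)) = Add(13085, Mul(-4, -57, Pow(Add(-1, -6), -1))) = Add(13085, Mul(-4, -57, Pow(-7, -1))) = Add(13085, Mul(-4, -57, Rational(-1, 7))) = Add(13085, Rational(-228, 7)) = Rational(91367, 7)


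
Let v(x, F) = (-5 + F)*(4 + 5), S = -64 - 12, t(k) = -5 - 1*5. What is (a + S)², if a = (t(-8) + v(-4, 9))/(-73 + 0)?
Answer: 31069476/5329 ≈ 5830.3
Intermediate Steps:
t(k) = -10 (t(k) = -5 - 5 = -10)
S = -76
v(x, F) = -45 + 9*F (v(x, F) = (-5 + F)*9 = -45 + 9*F)
a = -26/73 (a = (-10 + (-45 + 9*9))/(-73 + 0) = (-10 + (-45 + 81))/(-73) = (-10 + 36)*(-1/73) = 26*(-1/73) = -26/73 ≈ -0.35616)
(a + S)² = (-26/73 - 76)² = (-5574/73)² = 31069476/5329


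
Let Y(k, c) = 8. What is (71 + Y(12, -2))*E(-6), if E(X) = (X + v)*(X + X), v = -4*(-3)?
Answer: -5688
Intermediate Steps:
v = 12
E(X) = 2*X*(12 + X) (E(X) = (X + 12)*(X + X) = (12 + X)*(2*X) = 2*X*(12 + X))
(71 + Y(12, -2))*E(-6) = (71 + 8)*(2*(-6)*(12 - 6)) = 79*(2*(-6)*6) = 79*(-72) = -5688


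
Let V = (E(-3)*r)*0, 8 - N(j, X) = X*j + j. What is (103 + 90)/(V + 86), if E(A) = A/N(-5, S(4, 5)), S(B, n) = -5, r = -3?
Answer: 193/86 ≈ 2.2442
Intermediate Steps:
N(j, X) = 8 - j - X*j (N(j, X) = 8 - (X*j + j) = 8 - (j + X*j) = 8 + (-j - X*j) = 8 - j - X*j)
E(A) = -A/12 (E(A) = A/(8 - 1*(-5) - 1*(-5)*(-5)) = A/(8 + 5 - 25) = A/(-12) = A*(-1/12) = -A/12)
V = 0 (V = (-1/12*(-3)*(-3))*0 = ((1/4)*(-3))*0 = -3/4*0 = 0)
(103 + 90)/(V + 86) = (103 + 90)/(0 + 86) = 193/86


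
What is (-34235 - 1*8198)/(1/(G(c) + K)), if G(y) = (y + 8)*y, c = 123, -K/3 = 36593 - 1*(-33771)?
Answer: 8273543907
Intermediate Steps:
K = -211092 (K = -3*(36593 - 1*(-33771)) = -3*(36593 + 33771) = -3*70364 = -211092)
G(y) = y*(8 + y) (G(y) = (8 + y)*y = y*(8 + y))
(-34235 - 1*8198)/(1/(G(c) + K)) = (-34235 - 1*8198)/(1/(123*(8 + 123) - 211092)) = (-34235 - 8198)/(1/(123*131 - 211092)) = -42433/(1/(16113 - 211092)) = -42433/(1/(-194979)) = -42433/(-1/194979) = -42433*(-194979) = 8273543907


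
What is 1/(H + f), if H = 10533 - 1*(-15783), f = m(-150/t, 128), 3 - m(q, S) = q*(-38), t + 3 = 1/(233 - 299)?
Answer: 199/5613681 ≈ 3.5449e-5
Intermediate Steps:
t = -199/66 (t = -3 + 1/(233 - 299) = -3 + 1/(-66) = -3 - 1/66 = -199/66 ≈ -3.0152)
m(q, S) = 3 + 38*q (m(q, S) = 3 - q*(-38) = 3 - (-38)*q = 3 + 38*q)
f = 376797/199 (f = 3 + 38*(-150/(-199/66)) = 3 + 38*(-150*(-66/199)) = 3 + 38*(9900/199) = 3 + 376200/199 = 376797/199 ≈ 1893.5)
H = 26316 (H = 10533 + 15783 = 26316)
1/(H + f) = 1/(26316 + 376797/199) = 1/(5613681/199) = 199/5613681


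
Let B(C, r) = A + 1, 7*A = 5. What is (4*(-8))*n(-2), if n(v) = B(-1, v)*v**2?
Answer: -1536/7 ≈ -219.43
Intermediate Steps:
A = 5/7 (A = (1/7)*5 = 5/7 ≈ 0.71429)
B(C, r) = 12/7 (B(C, r) = 5/7 + 1 = 12/7)
n(v) = 12*v**2/7
(4*(-8))*n(-2) = (4*(-8))*((12/7)*(-2)**2) = -384*4/7 = -32*48/7 = -1536/7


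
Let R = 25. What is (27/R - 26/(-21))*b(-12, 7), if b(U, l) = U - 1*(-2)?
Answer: -2434/105 ≈ -23.181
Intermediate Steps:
b(U, l) = 2 + U (b(U, l) = U + 2 = 2 + U)
(27/R - 26/(-21))*b(-12, 7) = (27/25 - 26/(-21))*(2 - 12) = (27*(1/25) - 26*(-1/21))*(-10) = (27/25 + 26/21)*(-10) = (1217/525)*(-10) = -2434/105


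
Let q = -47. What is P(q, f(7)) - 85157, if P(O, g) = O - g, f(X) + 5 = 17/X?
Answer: -596410/7 ≈ -85201.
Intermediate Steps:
f(X) = -5 + 17/X
P(q, f(7)) - 85157 = (-47 - (-5 + 17/7)) - 85157 = (-47 - 1*(-18/7)) - 85157 = (-47 + 18/7) - 85157 = -311/7 - 85157 = -596410/7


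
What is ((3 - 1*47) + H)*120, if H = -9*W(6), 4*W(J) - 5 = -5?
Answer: -5280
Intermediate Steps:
W(J) = 0 (W(J) = 5/4 + (¼)*(-5) = 5/4 - 5/4 = 0)
H = 0 (H = -9*0 = 0)
((3 - 1*47) + H)*120 = ((3 - 1*47) + 0)*120 = ((3 - 47) + 0)*120 = (-44 + 0)*120 = -44*120 = -5280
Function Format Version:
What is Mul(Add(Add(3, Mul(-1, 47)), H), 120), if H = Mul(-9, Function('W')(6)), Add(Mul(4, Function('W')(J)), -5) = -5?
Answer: -5280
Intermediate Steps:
Function('W')(J) = 0 (Function('W')(J) = Add(Rational(5, 4), Mul(Rational(1, 4), -5)) = Add(Rational(5, 4), Rational(-5, 4)) = 0)
H = 0 (H = Mul(-9, 0) = 0)
Mul(Add(Add(3, Mul(-1, 47)), H), 120) = Mul(Add(Add(3, Mul(-1, 47)), 0), 120) = Mul(Add(Add(3, -47), 0), 120) = Mul(Add(-44, 0), 120) = Mul(-44, 120) = -5280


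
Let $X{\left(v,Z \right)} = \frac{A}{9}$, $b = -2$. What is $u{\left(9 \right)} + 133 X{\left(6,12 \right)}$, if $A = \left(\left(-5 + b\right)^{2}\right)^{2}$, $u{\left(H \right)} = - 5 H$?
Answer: $\frac{318928}{9} \approx 35436.0$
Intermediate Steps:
$A = 2401$ ($A = \left(\left(-5 - 2\right)^{2}\right)^{2} = \left(\left(-7\right)^{2}\right)^{2} = 49^{2} = 2401$)
$X{\left(v,Z \right)} = \frac{2401}{9}$
$u{\left(9 \right)} + 133 X{\left(6,12 \right)} = \left(-5\right) 9 + 133 \cdot \frac{2401}{9} = -45 + \frac{319333}{9} = \frac{318928}{9}$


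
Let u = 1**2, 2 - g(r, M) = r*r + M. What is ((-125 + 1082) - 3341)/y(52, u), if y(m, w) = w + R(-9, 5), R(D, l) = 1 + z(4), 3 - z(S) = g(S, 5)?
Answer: -298/3 ≈ -99.333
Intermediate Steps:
g(r, M) = 2 - M - r**2 (g(r, M) = 2 - (r*r + M) = 2 - (r**2 + M) = 2 - (M + r**2) = 2 + (-M - r**2) = 2 - M - r**2)
z(S) = 6 + S**2 (z(S) = 3 - (2 - 1*5 - S**2) = 3 - (2 - 5 - S**2) = 3 - (-3 - S**2) = 3 + (3 + S**2) = 6 + S**2)
R(D, l) = 23 (R(D, l) = 1 + (6 + 4**2) = 1 + (6 + 16) = 1 + 22 = 23)
u = 1
y(m, w) = 23 + w (y(m, w) = w + 23 = 23 + w)
((-125 + 1082) - 3341)/y(52, u) = ((-125 + 1082) - 3341)/(23 + 1) = (957 - 3341)/24 = -2384*1/24 = -298/3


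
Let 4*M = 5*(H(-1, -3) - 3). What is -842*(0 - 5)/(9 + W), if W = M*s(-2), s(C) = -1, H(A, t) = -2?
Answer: 16840/61 ≈ 276.07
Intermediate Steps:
M = -25/4 (M = (5*(-2 - 3))/4 = (5*(-5))/4 = (1/4)*(-25) = -25/4 ≈ -6.2500)
W = 25/4 (W = -25/4*(-1) = 25/4 ≈ 6.2500)
-842*(0 - 5)/(9 + W) = -842*(0 - 5)/(9 + 25/4) = -(-4210)/61/4 = -(-4210)*4/61 = -842*(-20/61) = 16840/61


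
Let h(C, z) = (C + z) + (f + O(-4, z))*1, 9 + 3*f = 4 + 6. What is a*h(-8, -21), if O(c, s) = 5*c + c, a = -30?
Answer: 1580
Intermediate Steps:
O(c, s) = 6*c
f = ⅓ (f = -3 + (4 + 6)/3 = -3 + (⅓)*10 = -3 + 10/3 = ⅓ ≈ 0.33333)
h(C, z) = -71/3 + C + z (h(C, z) = (C + z) + (⅓ + 6*(-4))*1 = (C + z) + (⅓ - 24)*1 = (C + z) - 71/3*1 = (C + z) - 71/3 = -71/3 + C + z)
a*h(-8, -21) = -30*(-71/3 - 8 - 21) = -30*(-158/3) = 1580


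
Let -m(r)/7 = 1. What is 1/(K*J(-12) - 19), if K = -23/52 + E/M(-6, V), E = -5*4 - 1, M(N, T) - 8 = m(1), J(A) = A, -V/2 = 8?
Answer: 13/3098 ≈ 0.0041963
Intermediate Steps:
m(r) = -7 (m(r) = -7*1 = -7)
V = -16 (V = -2*8 = -16)
M(N, T) = 1 (M(N, T) = 8 - 7 = 1)
E = -21 (E = -20 - 1 = -21)
K = -1115/52 (K = -23/52 - 21/1 = -23*1/52 - 21*1 = -23/52 - 21 = -1115/52 ≈ -21.442)
1/(K*J(-12) - 19) = 1/(-1115/52*(-12) - 19) = 1/(3345/13 - 19) = 1/(3098/13) = 13/3098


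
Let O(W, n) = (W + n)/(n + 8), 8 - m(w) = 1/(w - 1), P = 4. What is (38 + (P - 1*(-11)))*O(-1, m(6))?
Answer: 1802/79 ≈ 22.810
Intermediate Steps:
m(w) = 8 - 1/(-1 + w) (m(w) = 8 - 1/(w - 1) = 8 - 1/(-1 + w))
O(W, n) = (W + n)/(8 + n)
(38 + (P - 1*(-11)))*O(-1, m(6)) = (38 + (4 - 1*(-11)))*((-1 + (-9 + 8*6)/(-1 + 6))/(8 + (-9 + 8*6)/(-1 + 6))) = (38 + (4 + 11))*((-1 + (-9 + 48)/5)/(8 + (-9 + 48)/5)) = (38 + 15)*((-1 + (⅕)*39)/(8 + (⅕)*39)) = 53*((-1 + 39/5)/(8 + 39/5)) = 53*((34/5)/(79/5)) = 53*((5/79)*(34/5)) = 53*(34/79) = 1802/79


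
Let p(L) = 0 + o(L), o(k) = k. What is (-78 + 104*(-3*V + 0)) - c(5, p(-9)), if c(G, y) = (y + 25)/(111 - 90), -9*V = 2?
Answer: -66/7 ≈ -9.4286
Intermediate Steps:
V = -2/9 (V = -⅑*2 = -2/9 ≈ -0.22222)
p(L) = L (p(L) = 0 + L = L)
c(G, y) = 25/21 + y/21 (c(G, y) = (25 + y)/21 = (25 + y)*(1/21) = 25/21 + y/21)
(-78 + 104*(-3*V + 0)) - c(5, p(-9)) = (-78 + 104*(-3*(-2/9) + 0)) - (25/21 + (1/21)*(-9)) = (-78 + 104*(⅔ + 0)) - (25/21 - 3/7) = (-78 + 104*(⅔)) - 1*16/21 = (-78 + 208/3) - 16/21 = -26/3 - 16/21 = -66/7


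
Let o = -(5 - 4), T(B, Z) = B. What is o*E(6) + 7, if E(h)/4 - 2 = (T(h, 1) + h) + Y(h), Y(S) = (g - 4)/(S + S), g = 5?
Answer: -148/3 ≈ -49.333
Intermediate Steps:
Y(S) = 1/(2*S) (Y(S) = (5 - 4)/(S + S) = 1/(2*S))
o = -1 (o = -1*1 = -1)
E(h) = 8 + 2/h + 8*h (E(h) = 8 + 4*((h + h) + 1/(2*h)) = 8 + 4*(2*h + 1/(2*h)) = 8 + 4*(1/(2*h) + 2*h) = 8 + (2/h + 8*h) = 8 + 2/h + 8*h)
o*E(6) + 7 = -(8 + 2/6 + 8*6) + 7 = -(8 + 2*(⅙) + 48) + 7 = -(8 + ⅓ + 48) + 7 = -1*169/3 + 7 = -169/3 + 7 = -148/3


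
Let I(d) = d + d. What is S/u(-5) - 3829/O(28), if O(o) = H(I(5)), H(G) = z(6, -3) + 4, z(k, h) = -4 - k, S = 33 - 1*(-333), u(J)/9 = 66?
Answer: 126479/198 ≈ 638.78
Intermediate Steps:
u(J) = 594 (u(J) = 9*66 = 594)
I(d) = 2*d
S = 366 (S = 33 + 333 = 366)
H(G) = -6 (H(G) = (-4 - 1*6) + 4 = (-4 - 6) + 4 = -10 + 4 = -6)
O(o) = -6
S/u(-5) - 3829/O(28) = 366/594 - 3829/(-6) = 366*(1/594) - 3829*(-1/6) = 61/99 + 3829/6 = 126479/198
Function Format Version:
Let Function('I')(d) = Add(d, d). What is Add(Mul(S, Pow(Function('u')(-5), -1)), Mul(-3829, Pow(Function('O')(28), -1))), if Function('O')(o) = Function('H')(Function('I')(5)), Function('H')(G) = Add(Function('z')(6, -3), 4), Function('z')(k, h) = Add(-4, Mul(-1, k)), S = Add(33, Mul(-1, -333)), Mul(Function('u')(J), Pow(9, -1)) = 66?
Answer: Rational(126479, 198) ≈ 638.78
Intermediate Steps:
Function('u')(J) = 594 (Function('u')(J) = Mul(9, 66) = 594)
Function('I')(d) = Mul(2, d)
S = 366 (S = Add(33, 333) = 366)
Function('H')(G) = -6 (Function('H')(G) = Add(Add(-4, Mul(-1, 6)), 4) = Add(Add(-4, -6), 4) = Add(-10, 4) = -6)
Function('O')(o) = -6
Add(Mul(S, Pow(Function('u')(-5), -1)), Mul(-3829, Pow(Function('O')(28), -1))) = Add(Mul(366, Pow(594, -1)), Mul(-3829, Pow(-6, -1))) = Add(Mul(366, Rational(1, 594)), Mul(-3829, Rational(-1, 6))) = Add(Rational(61, 99), Rational(3829, 6)) = Rational(126479, 198)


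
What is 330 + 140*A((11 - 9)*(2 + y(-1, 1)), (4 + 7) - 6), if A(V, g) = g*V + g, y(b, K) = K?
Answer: 5230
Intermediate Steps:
A(V, g) = g + V*g (A(V, g) = V*g + g = g + V*g)
330 + 140*A((11 - 9)*(2 + y(-1, 1)), (4 + 7) - 6) = 330 + 140*(((4 + 7) - 6)*(1 + (11 - 9)*(2 + 1))) = 330 + 140*((11 - 6)*(1 + 2*3)) = 330 + 140*(5*(1 + 6)) = 330 + 140*(5*7) = 330 + 140*35 = 330 + 4900 = 5230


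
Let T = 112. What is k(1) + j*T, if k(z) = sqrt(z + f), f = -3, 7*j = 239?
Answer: 3824 + I*sqrt(2) ≈ 3824.0 + 1.4142*I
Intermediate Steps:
j = 239/7 (j = (1/7)*239 = 239/7 ≈ 34.143)
k(z) = sqrt(-3 + z) (k(z) = sqrt(z - 3) = sqrt(-3 + z))
k(1) + j*T = sqrt(-3 + 1) + (239/7)*112 = sqrt(-2) + 3824 = I*sqrt(2) + 3824 = 3824 + I*sqrt(2)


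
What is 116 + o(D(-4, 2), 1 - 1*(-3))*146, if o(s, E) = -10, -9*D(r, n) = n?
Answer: -1344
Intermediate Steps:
D(r, n) = -n/9
116 + o(D(-4, 2), 1 - 1*(-3))*146 = 116 - 10*146 = 116 - 1460 = -1344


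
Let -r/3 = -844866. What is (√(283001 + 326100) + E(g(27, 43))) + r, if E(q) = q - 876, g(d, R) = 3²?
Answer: 2533731 + √609101 ≈ 2.5345e+6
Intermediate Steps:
g(d, R) = 9
r = 2534598 (r = -3*(-844866) = 2534598)
E(q) = -876 + q
(√(283001 + 326100) + E(g(27, 43))) + r = (√(283001 + 326100) + (-876 + 9)) + 2534598 = (√609101 - 867) + 2534598 = (-867 + √609101) + 2534598 = 2533731 + √609101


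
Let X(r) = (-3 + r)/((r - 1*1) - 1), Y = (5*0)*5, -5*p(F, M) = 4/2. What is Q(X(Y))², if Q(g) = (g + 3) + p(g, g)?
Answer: 1681/100 ≈ 16.810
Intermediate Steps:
p(F, M) = -⅖ (p(F, M) = -4/(5*2) = -⅕*2 = -⅖)
Y = 0 (Y = 0*5 = 0)
X(r) = (-3 + r)/(-2 + r) (X(r) = (-3 + r)/((r - 1) - 1) = (-3 + r)/((-1 + r) - 1) = (-3 + r)/(-2 + r))
Q(g) = 13/5 + g (Q(g) = (g + 3) - ⅖ = (3 + g) - ⅖ = 13/5 + g)
Q(X(Y))² = (13/5 + (-3 + 0)/(-2 + 0))² = (13/5 - 3/(-2))² = (13/5 - ½*(-3))² = (13/5 + 3/2)² = (41/10)² = 1681/100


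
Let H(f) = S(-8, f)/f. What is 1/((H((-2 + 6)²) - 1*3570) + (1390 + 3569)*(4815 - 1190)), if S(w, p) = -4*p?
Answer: 1/17972801 ≈ 5.5640e-8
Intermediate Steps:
H(f) = -4 (H(f) = (-4*f)/f = -4)
1/((H((-2 + 6)²) - 1*3570) + (1390 + 3569)*(4815 - 1190)) = 1/((-4 - 1*3570) + (1390 + 3569)*(4815 - 1190)) = 1/((-4 - 3570) + 4959*3625) = 1/(-3574 + 17976375) = 1/17972801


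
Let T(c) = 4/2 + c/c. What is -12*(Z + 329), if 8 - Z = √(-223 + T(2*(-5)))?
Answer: -4044 + 24*I*√55 ≈ -4044.0 + 177.99*I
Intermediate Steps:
T(c) = 3 (T(c) = 4*(½) + 1 = 2 + 1 = 3)
Z = 8 - 2*I*√55 (Z = 8 - √(-223 + 3) = 8 - √(-220) = 8 - 2*I*√55 ≈ 8.0 - 14.832*I)
-12*(Z + 329) = -12*((8 - 2*I*√55) + 329) = -12*(337 - 2*I*√55) = -4044 + 24*I*√55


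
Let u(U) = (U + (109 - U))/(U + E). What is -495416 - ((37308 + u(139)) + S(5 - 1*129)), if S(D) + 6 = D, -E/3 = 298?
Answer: -402108361/755 ≈ -5.3259e+5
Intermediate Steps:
E = -894 (E = -3*298 = -894)
u(U) = 109/(-894 + U) (u(U) = (U + (109 - U))/(U - 894) = 109/(-894 + U))
S(D) = -6 + D
-495416 - ((37308 + u(139)) + S(5 - 1*129)) = -495416 - ((37308 + 109/(-894 + 139)) + (-6 + (5 - 1*129))) = -495416 - ((37308 + 109/(-755)) + (-6 + (5 - 129))) = -495416 - ((37308 + 109*(-1/755)) + (-6 - 124)) = -495416 - ((37308 - 109/755) - 130) = -495416 - (28167431/755 - 130) = -495416 - 1*28069281/755 = -495416 - 28069281/755 = -402108361/755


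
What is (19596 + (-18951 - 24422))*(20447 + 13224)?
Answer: -800595367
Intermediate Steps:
(19596 + (-18951 - 24422))*(20447 + 13224) = (19596 - 43373)*33671 = -23777*33671 = -800595367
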